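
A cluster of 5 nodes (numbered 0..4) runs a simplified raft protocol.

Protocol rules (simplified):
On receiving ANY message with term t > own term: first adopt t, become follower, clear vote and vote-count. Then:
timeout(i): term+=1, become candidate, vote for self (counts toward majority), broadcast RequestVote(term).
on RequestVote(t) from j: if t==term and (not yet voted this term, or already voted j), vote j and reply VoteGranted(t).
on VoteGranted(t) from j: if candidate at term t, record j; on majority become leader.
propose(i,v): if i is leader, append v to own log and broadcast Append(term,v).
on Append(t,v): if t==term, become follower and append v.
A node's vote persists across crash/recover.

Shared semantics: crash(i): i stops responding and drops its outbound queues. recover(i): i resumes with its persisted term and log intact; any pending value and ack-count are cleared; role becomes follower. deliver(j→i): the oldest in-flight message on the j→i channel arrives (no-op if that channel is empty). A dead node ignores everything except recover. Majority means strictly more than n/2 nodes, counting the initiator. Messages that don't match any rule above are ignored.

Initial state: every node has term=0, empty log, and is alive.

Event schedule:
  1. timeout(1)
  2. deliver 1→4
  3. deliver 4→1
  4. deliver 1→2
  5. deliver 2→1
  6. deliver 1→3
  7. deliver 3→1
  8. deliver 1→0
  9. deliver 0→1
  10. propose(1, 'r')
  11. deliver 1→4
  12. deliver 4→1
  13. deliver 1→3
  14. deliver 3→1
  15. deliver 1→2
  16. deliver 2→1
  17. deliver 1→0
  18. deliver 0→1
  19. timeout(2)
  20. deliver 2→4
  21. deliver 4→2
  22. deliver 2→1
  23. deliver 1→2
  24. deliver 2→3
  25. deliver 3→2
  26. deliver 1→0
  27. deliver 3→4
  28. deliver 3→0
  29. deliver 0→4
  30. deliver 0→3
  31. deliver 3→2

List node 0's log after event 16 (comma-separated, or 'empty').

[1] timeout(1) → N1(cand t1 [-])
[2] deliver 1→4 → N4(foll t1 [-])
[3] deliver 4→1 → ∅
[4] deliver 1→2 → N2(foll t1 [-])
[5] deliver 2→1 → N1(lead t1 [-])
[6] deliver 1→3 → N3(foll t1 [-])
[7] deliver 3→1 → ∅
[8] deliver 1→0 → N0(foll t1 [-])
[9] deliver 0→1 → ∅
[10] propose(1,'r') → N1(lead t1 [r])
[11] deliver 1→4 → N4(foll t1 [r])
[12] deliver 4→1 → ∅
[13] deliver 1→3 → N3(foll t1 [r])
[14] deliver 3→1 → ∅
[15] deliver 1→2 → N2(foll t1 [r])
[16] deliver 2→1 → ∅

empty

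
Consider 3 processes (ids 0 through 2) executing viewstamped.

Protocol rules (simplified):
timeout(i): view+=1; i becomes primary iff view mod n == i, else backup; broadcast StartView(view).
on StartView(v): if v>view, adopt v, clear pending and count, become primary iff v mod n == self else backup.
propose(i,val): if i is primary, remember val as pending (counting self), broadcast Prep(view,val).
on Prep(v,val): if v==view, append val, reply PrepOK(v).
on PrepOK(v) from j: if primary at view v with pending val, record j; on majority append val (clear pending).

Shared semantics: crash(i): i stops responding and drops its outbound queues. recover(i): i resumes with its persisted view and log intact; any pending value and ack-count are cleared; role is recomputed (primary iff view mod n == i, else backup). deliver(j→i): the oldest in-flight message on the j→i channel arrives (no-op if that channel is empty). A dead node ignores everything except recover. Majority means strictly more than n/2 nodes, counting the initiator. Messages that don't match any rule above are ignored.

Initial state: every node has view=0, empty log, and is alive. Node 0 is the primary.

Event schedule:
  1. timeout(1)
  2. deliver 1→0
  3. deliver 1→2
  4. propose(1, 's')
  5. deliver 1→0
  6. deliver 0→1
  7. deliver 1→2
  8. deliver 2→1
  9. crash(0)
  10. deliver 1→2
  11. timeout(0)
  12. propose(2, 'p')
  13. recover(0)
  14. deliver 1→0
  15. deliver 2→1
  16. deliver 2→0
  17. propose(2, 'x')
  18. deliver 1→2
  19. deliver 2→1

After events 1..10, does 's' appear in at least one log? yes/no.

yes

after 1 — timeout(1): n1:prim/v1/[-]
after 2 — deliver 1→0: n0:back/v1/[-]
after 3 — deliver 1→2: n2:back/v1/[-]
after 4 — propose(1,'s'): ·
after 5 — deliver 1→0: n0:back/v1/[s]
after 6 — deliver 0→1: n1:prim/v1/[s]
after 7 — deliver 1→2: n2:back/v1/[s]
after 8 — deliver 2→1: ·
after 9 — crash(0): n0:✗back/v1/[s]
after 10 — deliver 1→2: ·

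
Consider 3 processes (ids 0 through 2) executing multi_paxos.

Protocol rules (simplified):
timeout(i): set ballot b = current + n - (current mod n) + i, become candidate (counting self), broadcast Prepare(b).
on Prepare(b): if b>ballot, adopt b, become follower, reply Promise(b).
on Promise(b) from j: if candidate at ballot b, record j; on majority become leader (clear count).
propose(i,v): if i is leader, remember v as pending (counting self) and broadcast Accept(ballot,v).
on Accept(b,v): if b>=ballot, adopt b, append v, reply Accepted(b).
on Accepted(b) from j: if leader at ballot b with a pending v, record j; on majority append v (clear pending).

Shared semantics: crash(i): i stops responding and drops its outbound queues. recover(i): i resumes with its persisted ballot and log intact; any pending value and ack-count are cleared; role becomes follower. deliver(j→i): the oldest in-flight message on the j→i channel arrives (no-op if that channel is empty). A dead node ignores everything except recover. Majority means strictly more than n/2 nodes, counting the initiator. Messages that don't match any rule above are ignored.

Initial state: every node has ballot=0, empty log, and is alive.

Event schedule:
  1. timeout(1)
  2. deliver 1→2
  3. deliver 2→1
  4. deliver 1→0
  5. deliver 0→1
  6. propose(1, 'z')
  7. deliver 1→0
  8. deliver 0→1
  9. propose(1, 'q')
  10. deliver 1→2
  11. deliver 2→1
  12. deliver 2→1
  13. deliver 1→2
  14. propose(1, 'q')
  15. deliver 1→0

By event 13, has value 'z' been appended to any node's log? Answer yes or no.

after 1 — timeout(1): n1:cand/b4/[-]
after 2 — deliver 1→2: n2:foll/b4/[-]
after 3 — deliver 2→1: n1:lead/b4/[-]
after 4 — deliver 1→0: n0:foll/b4/[-]
after 5 — deliver 0→1: ·
after 6 — propose(1,'z'): ·
after 7 — deliver 1→0: n0:foll/b4/[z]
after 8 — deliver 0→1: n1:lead/b4/[z]
after 9 — propose(1,'q'): ·
after 10 — deliver 1→2: n2:foll/b4/[z]
after 11 — deliver 2→1: n1:lead/b4/[z,q]
after 12 — deliver 2→1: ·
after 13 — deliver 1→2: n2:foll/b4/[z,q]

yes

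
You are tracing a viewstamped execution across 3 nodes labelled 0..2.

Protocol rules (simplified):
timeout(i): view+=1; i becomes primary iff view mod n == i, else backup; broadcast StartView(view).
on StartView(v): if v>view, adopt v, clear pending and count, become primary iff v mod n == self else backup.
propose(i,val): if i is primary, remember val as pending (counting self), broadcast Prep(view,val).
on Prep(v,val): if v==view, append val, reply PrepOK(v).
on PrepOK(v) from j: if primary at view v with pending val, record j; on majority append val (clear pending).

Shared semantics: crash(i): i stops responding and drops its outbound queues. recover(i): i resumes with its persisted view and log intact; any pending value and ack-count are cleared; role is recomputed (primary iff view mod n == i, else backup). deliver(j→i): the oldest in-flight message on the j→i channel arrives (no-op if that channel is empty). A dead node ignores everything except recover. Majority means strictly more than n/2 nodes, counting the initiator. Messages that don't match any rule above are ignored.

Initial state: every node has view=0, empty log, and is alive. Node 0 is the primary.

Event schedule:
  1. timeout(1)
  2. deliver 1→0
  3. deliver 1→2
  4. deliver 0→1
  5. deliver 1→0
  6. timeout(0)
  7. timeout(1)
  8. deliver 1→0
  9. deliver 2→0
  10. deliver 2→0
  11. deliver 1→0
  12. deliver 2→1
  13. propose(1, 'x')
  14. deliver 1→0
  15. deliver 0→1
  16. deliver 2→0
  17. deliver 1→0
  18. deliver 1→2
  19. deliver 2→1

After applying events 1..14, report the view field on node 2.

1

step 1 timeout(1): 1={prim,v=1,log=-}
step 2 deliver 1→0: 0={back,v=1,log=-}
step 3 deliver 1→2: 2={back,v=1,log=-}
step 4 deliver 0→1: —
step 5 deliver 1→0: —
step 6 timeout(0): 0={back,v=2,log=-}
step 7 timeout(1): 1={back,v=2,log=-}
step 8 deliver 1→0: —
step 9 deliver 2→0: —
step 10 deliver 2→0: —
step 11 deliver 1→0: —
step 12 deliver 2→1: —
step 13 propose(1,'x'): —
step 14 deliver 1→0: —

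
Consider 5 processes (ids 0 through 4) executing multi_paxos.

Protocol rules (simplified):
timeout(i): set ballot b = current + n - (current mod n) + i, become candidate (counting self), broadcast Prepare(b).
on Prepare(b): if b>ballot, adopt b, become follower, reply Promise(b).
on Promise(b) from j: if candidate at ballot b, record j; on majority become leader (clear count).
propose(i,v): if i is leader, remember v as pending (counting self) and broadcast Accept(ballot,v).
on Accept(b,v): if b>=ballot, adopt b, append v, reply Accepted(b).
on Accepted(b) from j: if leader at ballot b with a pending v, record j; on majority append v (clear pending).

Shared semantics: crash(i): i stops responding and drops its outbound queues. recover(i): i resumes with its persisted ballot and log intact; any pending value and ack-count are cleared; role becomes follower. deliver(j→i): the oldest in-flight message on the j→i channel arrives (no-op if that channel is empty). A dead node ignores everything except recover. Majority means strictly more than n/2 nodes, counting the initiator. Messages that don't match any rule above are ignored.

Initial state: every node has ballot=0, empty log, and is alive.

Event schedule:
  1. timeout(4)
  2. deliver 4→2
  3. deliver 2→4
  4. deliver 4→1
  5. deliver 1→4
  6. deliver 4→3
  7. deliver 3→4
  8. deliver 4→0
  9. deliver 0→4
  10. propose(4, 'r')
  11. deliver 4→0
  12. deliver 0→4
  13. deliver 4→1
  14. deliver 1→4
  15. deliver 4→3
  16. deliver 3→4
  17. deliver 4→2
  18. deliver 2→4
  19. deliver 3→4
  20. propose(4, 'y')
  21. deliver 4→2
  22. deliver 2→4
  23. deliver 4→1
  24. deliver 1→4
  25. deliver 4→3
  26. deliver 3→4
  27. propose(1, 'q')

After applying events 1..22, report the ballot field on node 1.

9

[1] timeout(4) → N4(cand b9 [-])
[2] deliver 4→2 → N2(foll b9 [-])
[3] deliver 2→4 → ∅
[4] deliver 4→1 → N1(foll b9 [-])
[5] deliver 1→4 → N4(lead b9 [-])
[6] deliver 4→3 → N3(foll b9 [-])
[7] deliver 3→4 → ∅
[8] deliver 4→0 → N0(foll b9 [-])
[9] deliver 0→4 → ∅
[10] propose(4,'r') → ∅
[11] deliver 4→0 → N0(foll b9 [r])
[12] deliver 0→4 → ∅
[13] deliver 4→1 → N1(foll b9 [r])
[14] deliver 1→4 → N4(lead b9 [r])
[15] deliver 4→3 → N3(foll b9 [r])
[16] deliver 3→4 → ∅
[17] deliver 4→2 → N2(foll b9 [r])
[18] deliver 2→4 → ∅
[19] deliver 3→4 → ∅
[20] propose(4,'y') → ∅
[21] deliver 4→2 → N2(foll b9 [r,y])
[22] deliver 2→4 → ∅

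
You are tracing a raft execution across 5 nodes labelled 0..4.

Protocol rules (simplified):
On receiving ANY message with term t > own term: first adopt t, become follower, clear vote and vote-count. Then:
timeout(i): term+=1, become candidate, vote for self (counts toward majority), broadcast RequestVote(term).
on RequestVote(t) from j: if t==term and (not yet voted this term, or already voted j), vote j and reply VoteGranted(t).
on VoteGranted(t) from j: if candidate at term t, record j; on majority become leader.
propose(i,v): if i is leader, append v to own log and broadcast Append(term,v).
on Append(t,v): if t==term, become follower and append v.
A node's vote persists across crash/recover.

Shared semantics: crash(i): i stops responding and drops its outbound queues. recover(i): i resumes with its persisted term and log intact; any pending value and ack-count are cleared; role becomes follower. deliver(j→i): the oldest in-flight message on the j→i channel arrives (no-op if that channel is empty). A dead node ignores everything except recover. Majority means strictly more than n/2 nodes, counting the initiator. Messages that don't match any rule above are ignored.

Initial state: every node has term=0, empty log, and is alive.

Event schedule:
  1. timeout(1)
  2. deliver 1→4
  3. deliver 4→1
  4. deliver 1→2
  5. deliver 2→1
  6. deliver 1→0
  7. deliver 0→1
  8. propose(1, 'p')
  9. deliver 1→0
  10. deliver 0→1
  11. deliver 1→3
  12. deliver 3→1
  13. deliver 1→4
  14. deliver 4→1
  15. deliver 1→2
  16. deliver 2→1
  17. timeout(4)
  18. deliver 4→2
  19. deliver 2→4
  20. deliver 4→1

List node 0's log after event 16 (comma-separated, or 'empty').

p

e1 timeout(1): 1[cand,t=1,-]
e2 deliver 1→4: 4[foll,t=1,-]
e3 deliver 4→1: ·
e4 deliver 1→2: 2[foll,t=1,-]
e5 deliver 2→1: 1[lead,t=1,-]
e6 deliver 1→0: 0[foll,t=1,-]
e7 deliver 0→1: ·
e8 propose(1,'p'): 1[lead,t=1,p]
e9 deliver 1→0: 0[foll,t=1,p]
e10 deliver 0→1: ·
e11 deliver 1→3: 3[foll,t=1,-]
e12 deliver 3→1: ·
e13 deliver 1→4: 4[foll,t=1,p]
e14 deliver 4→1: ·
e15 deliver 1→2: 2[foll,t=1,p]
e16 deliver 2→1: ·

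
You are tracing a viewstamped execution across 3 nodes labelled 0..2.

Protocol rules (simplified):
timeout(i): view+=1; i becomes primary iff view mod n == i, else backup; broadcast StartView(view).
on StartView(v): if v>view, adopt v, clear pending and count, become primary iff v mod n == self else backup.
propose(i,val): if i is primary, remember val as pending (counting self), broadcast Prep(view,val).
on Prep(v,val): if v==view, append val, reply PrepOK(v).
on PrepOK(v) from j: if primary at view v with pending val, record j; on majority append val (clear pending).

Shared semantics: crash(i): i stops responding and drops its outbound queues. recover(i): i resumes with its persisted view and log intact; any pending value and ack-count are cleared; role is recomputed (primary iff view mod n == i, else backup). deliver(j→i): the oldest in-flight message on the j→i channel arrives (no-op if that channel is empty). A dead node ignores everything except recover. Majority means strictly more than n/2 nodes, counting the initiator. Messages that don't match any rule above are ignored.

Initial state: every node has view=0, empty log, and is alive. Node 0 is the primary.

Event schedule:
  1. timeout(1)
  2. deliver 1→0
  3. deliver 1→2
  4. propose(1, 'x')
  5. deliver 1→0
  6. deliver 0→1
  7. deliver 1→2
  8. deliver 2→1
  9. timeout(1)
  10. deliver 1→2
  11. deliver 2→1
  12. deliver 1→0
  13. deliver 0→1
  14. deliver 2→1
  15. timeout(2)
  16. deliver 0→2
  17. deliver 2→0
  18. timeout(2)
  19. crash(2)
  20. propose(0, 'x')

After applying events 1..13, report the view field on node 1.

after 1 — timeout(1): n1:prim/v1/[-]
after 2 — deliver 1→0: n0:back/v1/[-]
after 3 — deliver 1→2: n2:back/v1/[-]
after 4 — propose(1,'x'): ·
after 5 — deliver 1→0: n0:back/v1/[x]
after 6 — deliver 0→1: n1:prim/v1/[x]
after 7 — deliver 1→2: n2:back/v1/[x]
after 8 — deliver 2→1: ·
after 9 — timeout(1): n1:back/v2/[x]
after 10 — deliver 1→2: n2:prim/v2/[x]
after 11 — deliver 2→1: ·
after 12 — deliver 1→0: n0:back/v2/[x]
after 13 — deliver 0→1: ·

2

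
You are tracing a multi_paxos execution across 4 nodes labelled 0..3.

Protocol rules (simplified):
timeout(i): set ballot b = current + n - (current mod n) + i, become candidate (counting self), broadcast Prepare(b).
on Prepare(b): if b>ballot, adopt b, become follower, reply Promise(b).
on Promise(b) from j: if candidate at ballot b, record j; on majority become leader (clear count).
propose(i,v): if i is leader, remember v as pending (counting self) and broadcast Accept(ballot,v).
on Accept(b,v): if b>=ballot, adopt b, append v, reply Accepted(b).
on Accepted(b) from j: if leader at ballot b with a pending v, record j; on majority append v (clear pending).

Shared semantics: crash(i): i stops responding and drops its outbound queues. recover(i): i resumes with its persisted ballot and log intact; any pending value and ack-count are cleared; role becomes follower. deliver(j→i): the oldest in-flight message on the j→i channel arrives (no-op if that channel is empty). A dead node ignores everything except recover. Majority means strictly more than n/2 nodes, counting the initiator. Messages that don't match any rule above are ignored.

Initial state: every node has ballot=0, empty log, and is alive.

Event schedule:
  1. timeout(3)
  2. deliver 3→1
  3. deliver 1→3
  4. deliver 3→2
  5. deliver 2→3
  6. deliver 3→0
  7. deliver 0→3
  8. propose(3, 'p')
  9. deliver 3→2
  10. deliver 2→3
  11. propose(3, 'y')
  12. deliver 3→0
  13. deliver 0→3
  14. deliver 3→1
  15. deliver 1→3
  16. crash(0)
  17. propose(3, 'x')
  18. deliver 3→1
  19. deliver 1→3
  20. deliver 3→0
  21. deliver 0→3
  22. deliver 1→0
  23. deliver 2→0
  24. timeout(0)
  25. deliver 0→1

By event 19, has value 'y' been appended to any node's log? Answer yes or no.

yes

1. timeout(3):  <3:cand b7 ->
2. deliver 3→1:  <1:foll b7 ->
3. deliver 1→3:  nop
4. deliver 3→2:  <2:foll b7 ->
5. deliver 2→3:  <3:lead b7 ->
6. deliver 3→0:  <0:foll b7 ->
7. deliver 0→3:  nop
8. propose(3,'p'):  nop
9. deliver 3→2:  <2:foll b7 p>
10. deliver 2→3:  nop
11. propose(3,'y'):  nop
12. deliver 3→0:  <0:foll b7 p>
13. deliver 0→3:  nop
14. deliver 3→1:  <1:foll b7 p>
15. deliver 1→3:  <3:lead b7 y>
16. crash(0):  <0:✗foll b7 p>
17. propose(3,'x'):  nop
18. deliver 3→1:  <1:foll b7 p,y>
19. deliver 1→3:  nop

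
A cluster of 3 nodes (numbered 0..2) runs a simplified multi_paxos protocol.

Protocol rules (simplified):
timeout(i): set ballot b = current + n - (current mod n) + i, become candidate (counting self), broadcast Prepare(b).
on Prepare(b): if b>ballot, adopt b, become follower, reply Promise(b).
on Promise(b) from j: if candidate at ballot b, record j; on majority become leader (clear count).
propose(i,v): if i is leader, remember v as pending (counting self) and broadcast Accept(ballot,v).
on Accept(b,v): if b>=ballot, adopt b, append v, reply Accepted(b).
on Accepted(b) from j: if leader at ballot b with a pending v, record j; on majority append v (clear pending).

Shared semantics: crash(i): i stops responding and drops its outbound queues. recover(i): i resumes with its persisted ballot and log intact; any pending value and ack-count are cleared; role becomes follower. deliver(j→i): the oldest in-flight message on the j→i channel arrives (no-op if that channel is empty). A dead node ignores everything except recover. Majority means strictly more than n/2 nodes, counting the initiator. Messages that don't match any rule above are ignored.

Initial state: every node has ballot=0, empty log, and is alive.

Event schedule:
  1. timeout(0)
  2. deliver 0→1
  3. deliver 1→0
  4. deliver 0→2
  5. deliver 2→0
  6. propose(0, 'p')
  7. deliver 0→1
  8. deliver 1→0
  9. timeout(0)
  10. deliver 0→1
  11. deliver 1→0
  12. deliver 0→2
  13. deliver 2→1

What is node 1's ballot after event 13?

step 1 timeout(0): 0={cand,b=3,log=-}
step 2 deliver 0→1: 1={foll,b=3,log=-}
step 3 deliver 1→0: 0={lead,b=3,log=-}
step 4 deliver 0→2: 2={foll,b=3,log=-}
step 5 deliver 2→0: —
step 6 propose(0,'p'): —
step 7 deliver 0→1: 1={foll,b=3,log=p}
step 8 deliver 1→0: 0={lead,b=3,log=p}
step 9 timeout(0): 0={cand,b=6,log=p}
step 10 deliver 0→1: 1={foll,b=6,log=p}
step 11 deliver 1→0: 0={lead,b=6,log=p}
step 12 deliver 0→2: 2={foll,b=3,log=p}
step 13 deliver 2→1: —

6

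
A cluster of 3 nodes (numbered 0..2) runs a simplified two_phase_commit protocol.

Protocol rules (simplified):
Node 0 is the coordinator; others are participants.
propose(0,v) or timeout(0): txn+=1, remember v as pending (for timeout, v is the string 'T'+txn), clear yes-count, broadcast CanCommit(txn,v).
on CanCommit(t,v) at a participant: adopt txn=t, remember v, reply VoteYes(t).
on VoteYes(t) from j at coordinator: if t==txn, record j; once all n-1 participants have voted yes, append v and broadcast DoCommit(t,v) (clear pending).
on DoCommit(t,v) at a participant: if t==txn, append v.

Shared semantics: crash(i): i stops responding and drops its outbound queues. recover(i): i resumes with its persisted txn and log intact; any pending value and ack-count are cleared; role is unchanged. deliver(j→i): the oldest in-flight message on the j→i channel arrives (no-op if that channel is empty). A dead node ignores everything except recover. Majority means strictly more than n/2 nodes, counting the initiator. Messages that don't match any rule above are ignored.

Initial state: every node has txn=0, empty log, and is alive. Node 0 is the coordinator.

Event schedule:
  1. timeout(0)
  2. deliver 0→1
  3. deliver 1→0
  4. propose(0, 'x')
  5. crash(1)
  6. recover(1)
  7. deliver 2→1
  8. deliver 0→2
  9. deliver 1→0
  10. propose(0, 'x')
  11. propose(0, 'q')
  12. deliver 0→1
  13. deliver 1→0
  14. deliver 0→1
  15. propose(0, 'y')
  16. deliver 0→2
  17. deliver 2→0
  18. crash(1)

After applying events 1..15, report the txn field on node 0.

5

[1] timeout(0) → N0(coor t1 [-])
[2] deliver 0→1 → N1(part t1 [-])
[3] deliver 1→0 → ∅
[4] propose(0,'x') → N0(coor t2 [-])
[5] crash(1) → N1(✗part t1 [-])
[6] recover(1) → N1(part t1 [-])
[7] deliver 2→1 → ∅
[8] deliver 0→2 → N2(part t1 [-])
[9] deliver 1→0 → ∅
[10] propose(0,'x') → N0(coor t3 [-])
[11] propose(0,'q') → N0(coor t4 [-])
[12] deliver 0→1 → N1(part t2 [-])
[13] deliver 1→0 → ∅
[14] deliver 0→1 → N1(part t3 [-])
[15] propose(0,'y') → N0(coor t5 [-])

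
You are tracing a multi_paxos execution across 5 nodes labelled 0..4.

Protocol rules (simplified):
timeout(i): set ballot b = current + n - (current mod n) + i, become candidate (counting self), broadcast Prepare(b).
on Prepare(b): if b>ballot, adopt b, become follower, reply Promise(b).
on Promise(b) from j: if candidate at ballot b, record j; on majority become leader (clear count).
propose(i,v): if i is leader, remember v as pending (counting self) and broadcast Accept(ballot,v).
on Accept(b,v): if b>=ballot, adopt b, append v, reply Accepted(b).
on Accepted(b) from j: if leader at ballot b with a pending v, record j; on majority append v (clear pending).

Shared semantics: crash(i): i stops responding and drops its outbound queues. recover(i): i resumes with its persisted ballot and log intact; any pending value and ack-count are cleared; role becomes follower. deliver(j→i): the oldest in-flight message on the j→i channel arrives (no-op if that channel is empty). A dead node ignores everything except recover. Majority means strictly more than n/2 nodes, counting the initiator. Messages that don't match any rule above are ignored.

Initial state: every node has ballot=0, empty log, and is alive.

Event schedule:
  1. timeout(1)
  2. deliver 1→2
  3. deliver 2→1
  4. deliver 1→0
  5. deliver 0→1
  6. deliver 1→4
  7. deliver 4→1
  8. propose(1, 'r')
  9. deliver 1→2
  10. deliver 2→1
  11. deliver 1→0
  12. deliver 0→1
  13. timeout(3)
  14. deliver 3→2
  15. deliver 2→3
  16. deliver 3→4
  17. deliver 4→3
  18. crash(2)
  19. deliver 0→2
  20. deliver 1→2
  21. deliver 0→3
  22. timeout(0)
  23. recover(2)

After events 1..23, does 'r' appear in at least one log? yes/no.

yes

1. timeout(1):  <1:cand b6 ->
2. deliver 1→2:  <2:foll b6 ->
3. deliver 2→1:  nop
4. deliver 1→0:  <0:foll b6 ->
5. deliver 0→1:  <1:lead b6 ->
6. deliver 1→4:  <4:foll b6 ->
7. deliver 4→1:  nop
8. propose(1,'r'):  nop
9. deliver 1→2:  <2:foll b6 r>
10. deliver 2→1:  nop
11. deliver 1→0:  <0:foll b6 r>
12. deliver 0→1:  <1:lead b6 r>
13. timeout(3):  <3:cand b8 ->
14. deliver 3→2:  <2:foll b8 r>
15. deliver 2→3:  nop
16. deliver 3→4:  <4:foll b8 ->
17. deliver 4→3:  <3:lead b8 ->
18. crash(2):  <2:✗foll b8 r>
19. deliver 0→2:  nop
20. deliver 1→2:  nop
21. deliver 0→3:  nop
22. timeout(0):  <0:cand b10 r>
23. recover(2):  <2:foll b8 r>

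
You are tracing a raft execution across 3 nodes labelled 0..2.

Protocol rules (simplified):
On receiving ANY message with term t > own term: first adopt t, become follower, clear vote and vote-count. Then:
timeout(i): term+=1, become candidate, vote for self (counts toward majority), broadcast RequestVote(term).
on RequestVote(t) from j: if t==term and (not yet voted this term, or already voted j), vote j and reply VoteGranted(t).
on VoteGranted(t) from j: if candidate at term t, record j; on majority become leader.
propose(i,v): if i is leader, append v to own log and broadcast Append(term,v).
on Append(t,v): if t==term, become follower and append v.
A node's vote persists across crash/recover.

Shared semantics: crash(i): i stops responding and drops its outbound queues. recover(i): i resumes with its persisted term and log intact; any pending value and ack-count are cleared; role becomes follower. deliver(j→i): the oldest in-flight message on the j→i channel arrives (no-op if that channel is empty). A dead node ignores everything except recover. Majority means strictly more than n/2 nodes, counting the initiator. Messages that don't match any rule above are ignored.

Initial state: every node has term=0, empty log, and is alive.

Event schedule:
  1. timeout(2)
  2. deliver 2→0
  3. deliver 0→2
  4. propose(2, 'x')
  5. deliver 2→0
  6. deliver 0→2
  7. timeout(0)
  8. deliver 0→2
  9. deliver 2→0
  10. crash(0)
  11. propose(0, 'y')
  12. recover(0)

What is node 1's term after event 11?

after 1 — timeout(2): n2:cand/t1/[-]
after 2 — deliver 2→0: n0:foll/t1/[-]
after 3 — deliver 0→2: n2:lead/t1/[-]
after 4 — propose(2,'x'): n2:lead/t1/[x]
after 5 — deliver 2→0: n0:foll/t1/[x]
after 6 — deliver 0→2: ·
after 7 — timeout(0): n0:cand/t2/[x]
after 8 — deliver 0→2: n2:foll/t2/[x]
after 9 — deliver 2→0: n0:lead/t2/[x]
after 10 — crash(0): n0:✗lead/t2/[x]
after 11 — propose(0,'y'): ·

0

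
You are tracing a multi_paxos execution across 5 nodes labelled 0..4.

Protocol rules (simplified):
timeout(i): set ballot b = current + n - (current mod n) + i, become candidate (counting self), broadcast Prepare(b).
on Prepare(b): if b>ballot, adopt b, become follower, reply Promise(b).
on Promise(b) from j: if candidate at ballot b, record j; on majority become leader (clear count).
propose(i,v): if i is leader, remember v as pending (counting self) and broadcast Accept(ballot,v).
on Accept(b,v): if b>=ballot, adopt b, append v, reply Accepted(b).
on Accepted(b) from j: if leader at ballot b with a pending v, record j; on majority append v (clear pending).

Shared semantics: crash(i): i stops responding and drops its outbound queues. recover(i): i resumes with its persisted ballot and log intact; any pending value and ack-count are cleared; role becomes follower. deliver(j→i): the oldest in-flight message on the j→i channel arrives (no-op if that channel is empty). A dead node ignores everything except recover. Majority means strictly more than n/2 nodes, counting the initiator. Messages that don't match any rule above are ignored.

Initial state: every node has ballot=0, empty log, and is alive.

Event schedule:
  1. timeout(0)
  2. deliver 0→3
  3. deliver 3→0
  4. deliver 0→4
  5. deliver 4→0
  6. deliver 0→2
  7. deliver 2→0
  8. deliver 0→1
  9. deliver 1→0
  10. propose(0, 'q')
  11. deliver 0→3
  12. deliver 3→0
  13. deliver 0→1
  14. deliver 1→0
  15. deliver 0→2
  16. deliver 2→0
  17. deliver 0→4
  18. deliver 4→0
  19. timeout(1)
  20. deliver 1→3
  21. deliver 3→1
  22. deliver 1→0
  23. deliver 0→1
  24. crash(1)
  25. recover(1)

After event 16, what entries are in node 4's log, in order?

[1] timeout(0) → N0(cand b5 [-])
[2] deliver 0→3 → N3(foll b5 [-])
[3] deliver 3→0 → ∅
[4] deliver 0→4 → N4(foll b5 [-])
[5] deliver 4→0 → N0(lead b5 [-])
[6] deliver 0→2 → N2(foll b5 [-])
[7] deliver 2→0 → ∅
[8] deliver 0→1 → N1(foll b5 [-])
[9] deliver 1→0 → ∅
[10] propose(0,'q') → ∅
[11] deliver 0→3 → N3(foll b5 [q])
[12] deliver 3→0 → ∅
[13] deliver 0→1 → N1(foll b5 [q])
[14] deliver 1→0 → N0(lead b5 [q])
[15] deliver 0→2 → N2(foll b5 [q])
[16] deliver 2→0 → ∅

empty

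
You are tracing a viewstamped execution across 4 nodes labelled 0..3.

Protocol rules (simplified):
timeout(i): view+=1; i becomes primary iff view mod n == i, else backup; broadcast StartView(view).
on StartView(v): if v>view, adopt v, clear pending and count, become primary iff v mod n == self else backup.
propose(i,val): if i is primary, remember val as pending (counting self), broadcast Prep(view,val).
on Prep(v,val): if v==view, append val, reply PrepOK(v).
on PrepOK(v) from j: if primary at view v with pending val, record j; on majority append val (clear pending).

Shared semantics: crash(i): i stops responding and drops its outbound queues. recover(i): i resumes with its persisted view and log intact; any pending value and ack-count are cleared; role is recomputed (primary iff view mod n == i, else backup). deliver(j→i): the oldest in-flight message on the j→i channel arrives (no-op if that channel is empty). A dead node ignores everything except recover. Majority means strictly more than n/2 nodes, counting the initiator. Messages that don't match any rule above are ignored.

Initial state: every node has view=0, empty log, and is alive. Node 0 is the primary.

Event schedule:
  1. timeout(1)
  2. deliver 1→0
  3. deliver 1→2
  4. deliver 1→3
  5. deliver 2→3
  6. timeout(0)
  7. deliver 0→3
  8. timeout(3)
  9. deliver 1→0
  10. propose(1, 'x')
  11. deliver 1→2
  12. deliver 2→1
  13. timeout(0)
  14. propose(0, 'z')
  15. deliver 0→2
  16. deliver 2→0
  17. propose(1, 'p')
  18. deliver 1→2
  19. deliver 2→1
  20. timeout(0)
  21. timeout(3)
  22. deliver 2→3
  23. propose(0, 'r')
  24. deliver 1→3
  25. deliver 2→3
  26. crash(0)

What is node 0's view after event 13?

[1] timeout(1) → N1(prim v1 [-])
[2] deliver 1→0 → N0(back v1 [-])
[3] deliver 1→2 → N2(back v1 [-])
[4] deliver 1→3 → N3(back v1 [-])
[5] deliver 2→3 → ∅
[6] timeout(0) → N0(back v2 [-])
[7] deliver 0→3 → N3(back v2 [-])
[8] timeout(3) → N3(prim v3 [-])
[9] deliver 1→0 → ∅
[10] propose(1,'x') → ∅
[11] deliver 1→2 → N2(back v1 [x])
[12] deliver 2→1 → ∅
[13] timeout(0) → N0(back v3 [-])

3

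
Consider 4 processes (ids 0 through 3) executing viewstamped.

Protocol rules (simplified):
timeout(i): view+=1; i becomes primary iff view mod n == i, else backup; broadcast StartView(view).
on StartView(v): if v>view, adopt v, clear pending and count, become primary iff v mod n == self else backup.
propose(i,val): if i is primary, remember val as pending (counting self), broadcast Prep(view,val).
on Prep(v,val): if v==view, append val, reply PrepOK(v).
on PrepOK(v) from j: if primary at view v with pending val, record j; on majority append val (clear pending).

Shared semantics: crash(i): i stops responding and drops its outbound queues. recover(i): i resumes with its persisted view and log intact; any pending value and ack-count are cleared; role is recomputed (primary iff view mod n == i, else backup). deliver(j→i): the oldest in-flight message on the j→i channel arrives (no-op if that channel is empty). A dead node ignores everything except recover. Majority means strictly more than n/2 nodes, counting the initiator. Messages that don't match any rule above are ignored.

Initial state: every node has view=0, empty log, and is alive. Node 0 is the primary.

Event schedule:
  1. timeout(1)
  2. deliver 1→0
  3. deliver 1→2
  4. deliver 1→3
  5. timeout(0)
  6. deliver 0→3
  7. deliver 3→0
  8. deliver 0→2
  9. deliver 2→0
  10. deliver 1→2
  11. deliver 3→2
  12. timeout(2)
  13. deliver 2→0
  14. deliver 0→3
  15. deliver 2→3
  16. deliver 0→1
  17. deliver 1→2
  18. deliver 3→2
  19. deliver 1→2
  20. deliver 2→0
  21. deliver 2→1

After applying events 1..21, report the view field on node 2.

3

step 1 timeout(1): 1={prim,v=1,log=-}
step 2 deliver 1→0: 0={back,v=1,log=-}
step 3 deliver 1→2: 2={back,v=1,log=-}
step 4 deliver 1→3: 3={back,v=1,log=-}
step 5 timeout(0): 0={back,v=2,log=-}
step 6 deliver 0→3: 3={back,v=2,log=-}
step 7 deliver 3→0: —
step 8 deliver 0→2: 2={prim,v=2,log=-}
step 9 deliver 2→0: —
step 10 deliver 1→2: —
step 11 deliver 3→2: —
step 12 timeout(2): 2={back,v=3,log=-}
step 13 deliver 2→0: 0={back,v=3,log=-}
step 14 deliver 0→3: —
step 15 deliver 2→3: 3={prim,v=3,log=-}
step 16 deliver 0→1: 1={back,v=2,log=-}
step 17 deliver 1→2: —
step 18 deliver 3→2: —
step 19 deliver 1→2: —
step 20 deliver 2→0: —
step 21 deliver 2→1: 1={back,v=3,log=-}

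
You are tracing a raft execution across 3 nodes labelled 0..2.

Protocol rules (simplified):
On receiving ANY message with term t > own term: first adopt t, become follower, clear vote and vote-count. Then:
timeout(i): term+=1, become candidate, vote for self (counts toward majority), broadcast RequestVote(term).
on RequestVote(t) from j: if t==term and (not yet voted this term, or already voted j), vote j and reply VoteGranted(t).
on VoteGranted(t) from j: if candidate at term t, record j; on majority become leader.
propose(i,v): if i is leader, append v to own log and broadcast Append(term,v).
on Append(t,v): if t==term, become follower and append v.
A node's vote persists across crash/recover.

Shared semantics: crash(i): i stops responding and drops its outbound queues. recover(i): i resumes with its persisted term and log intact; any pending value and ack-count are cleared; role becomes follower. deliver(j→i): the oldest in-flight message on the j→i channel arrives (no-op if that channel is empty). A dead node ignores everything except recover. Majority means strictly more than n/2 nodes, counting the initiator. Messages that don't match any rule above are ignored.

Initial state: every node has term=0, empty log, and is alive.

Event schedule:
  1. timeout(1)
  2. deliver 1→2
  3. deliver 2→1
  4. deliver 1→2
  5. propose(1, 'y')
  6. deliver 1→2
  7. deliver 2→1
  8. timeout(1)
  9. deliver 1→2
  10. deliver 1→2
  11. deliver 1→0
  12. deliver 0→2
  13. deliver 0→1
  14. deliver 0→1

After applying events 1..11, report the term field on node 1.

after 1 — timeout(1): n1:cand/t1/[-]
after 2 — deliver 1→2: n2:foll/t1/[-]
after 3 — deliver 2→1: n1:lead/t1/[-]
after 4 — deliver 1→2: ·
after 5 — propose(1,'y'): n1:lead/t1/[y]
after 6 — deliver 1→2: n2:foll/t1/[y]
after 7 — deliver 2→1: ·
after 8 — timeout(1): n1:cand/t2/[y]
after 9 — deliver 1→2: n2:foll/t2/[y]
after 10 — deliver 1→2: ·
after 11 — deliver 1→0: n0:foll/t1/[-]

2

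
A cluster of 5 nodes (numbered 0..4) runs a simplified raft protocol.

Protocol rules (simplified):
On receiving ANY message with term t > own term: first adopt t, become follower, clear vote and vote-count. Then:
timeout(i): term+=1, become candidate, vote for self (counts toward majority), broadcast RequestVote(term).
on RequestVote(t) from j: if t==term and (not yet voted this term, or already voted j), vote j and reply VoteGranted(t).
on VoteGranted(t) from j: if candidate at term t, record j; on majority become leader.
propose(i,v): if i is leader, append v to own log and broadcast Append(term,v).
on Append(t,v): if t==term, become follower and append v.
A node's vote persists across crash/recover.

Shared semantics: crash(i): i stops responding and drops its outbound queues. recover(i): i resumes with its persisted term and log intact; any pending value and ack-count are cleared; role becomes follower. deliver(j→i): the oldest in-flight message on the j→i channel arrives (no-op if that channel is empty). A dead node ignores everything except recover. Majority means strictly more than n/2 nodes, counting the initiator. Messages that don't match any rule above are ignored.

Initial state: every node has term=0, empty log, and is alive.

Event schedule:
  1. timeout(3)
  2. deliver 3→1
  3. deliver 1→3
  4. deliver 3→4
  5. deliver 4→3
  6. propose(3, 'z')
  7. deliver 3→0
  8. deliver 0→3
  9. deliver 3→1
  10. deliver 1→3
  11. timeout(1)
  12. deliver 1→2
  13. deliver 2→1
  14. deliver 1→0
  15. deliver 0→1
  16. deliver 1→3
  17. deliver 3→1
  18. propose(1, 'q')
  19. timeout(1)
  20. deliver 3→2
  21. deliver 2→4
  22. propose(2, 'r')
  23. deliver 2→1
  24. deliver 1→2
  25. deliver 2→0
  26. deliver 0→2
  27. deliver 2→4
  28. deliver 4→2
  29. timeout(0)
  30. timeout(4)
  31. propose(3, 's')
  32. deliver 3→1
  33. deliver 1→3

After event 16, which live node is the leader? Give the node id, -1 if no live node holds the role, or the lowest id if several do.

e1 timeout(3): 3[cand,t=1,-]
e2 deliver 3→1: 1[foll,t=1,-]
e3 deliver 1→3: ·
e4 deliver 3→4: 4[foll,t=1,-]
e5 deliver 4→3: 3[lead,t=1,-]
e6 propose(3,'z'): 3[lead,t=1,z]
e7 deliver 3→0: 0[foll,t=1,-]
e8 deliver 0→3: ·
e9 deliver 3→1: 1[foll,t=1,z]
e10 deliver 1→3: ·
e11 timeout(1): 1[cand,t=2,z]
e12 deliver 1→2: 2[foll,t=2,-]
e13 deliver 2→1: ·
e14 deliver 1→0: 0[foll,t=2,-]
e15 deliver 0→1: 1[lead,t=2,z]
e16 deliver 1→3: 3[foll,t=2,z]

1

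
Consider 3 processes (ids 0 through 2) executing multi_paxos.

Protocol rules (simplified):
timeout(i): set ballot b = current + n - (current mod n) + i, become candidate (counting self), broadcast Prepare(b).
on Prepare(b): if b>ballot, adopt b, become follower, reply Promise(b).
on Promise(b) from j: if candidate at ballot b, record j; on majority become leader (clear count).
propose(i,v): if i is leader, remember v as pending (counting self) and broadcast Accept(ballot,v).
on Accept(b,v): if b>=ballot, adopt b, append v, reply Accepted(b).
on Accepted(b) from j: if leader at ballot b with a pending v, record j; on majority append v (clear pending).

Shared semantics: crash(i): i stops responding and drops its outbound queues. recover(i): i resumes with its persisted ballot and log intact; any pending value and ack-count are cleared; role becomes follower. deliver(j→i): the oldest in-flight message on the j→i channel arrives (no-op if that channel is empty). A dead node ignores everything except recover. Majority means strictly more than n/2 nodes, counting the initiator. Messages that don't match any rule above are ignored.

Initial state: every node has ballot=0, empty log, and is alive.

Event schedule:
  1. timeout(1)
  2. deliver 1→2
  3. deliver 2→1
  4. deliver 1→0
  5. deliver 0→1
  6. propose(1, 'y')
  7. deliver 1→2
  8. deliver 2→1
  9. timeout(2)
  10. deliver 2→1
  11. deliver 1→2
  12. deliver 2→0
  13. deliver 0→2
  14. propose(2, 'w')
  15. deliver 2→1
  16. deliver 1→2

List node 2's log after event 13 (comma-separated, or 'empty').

y

[1] timeout(1) → N1(cand b4 [-])
[2] deliver 1→2 → N2(foll b4 [-])
[3] deliver 2→1 → N1(lead b4 [-])
[4] deliver 1→0 → N0(foll b4 [-])
[5] deliver 0→1 → ∅
[6] propose(1,'y') → ∅
[7] deliver 1→2 → N2(foll b4 [y])
[8] deliver 2→1 → N1(lead b4 [y])
[9] timeout(2) → N2(cand b8 [y])
[10] deliver 2→1 → N1(foll b8 [y])
[11] deliver 1→2 → N2(lead b8 [y])
[12] deliver 2→0 → N0(foll b8 [-])
[13] deliver 0→2 → ∅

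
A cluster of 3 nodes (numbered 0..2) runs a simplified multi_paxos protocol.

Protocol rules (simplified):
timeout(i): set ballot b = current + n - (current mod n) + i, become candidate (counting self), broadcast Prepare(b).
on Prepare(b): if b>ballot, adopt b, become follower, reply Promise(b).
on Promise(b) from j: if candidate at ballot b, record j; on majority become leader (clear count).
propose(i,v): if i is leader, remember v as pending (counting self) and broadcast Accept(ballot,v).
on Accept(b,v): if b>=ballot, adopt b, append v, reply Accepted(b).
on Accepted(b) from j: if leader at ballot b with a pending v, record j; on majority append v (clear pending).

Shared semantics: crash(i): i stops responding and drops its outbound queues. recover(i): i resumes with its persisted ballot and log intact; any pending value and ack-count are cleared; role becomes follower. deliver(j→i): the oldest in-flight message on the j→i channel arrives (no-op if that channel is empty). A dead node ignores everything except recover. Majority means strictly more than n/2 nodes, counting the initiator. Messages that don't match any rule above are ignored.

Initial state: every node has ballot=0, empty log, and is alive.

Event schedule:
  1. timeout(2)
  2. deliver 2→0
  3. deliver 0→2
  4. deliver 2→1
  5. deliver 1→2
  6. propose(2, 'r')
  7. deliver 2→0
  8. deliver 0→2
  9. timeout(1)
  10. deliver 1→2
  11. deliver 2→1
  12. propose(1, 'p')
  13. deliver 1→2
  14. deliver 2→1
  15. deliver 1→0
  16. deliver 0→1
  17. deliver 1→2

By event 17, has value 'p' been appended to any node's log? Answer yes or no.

no

1. timeout(2):  <2:cand b5 ->
2. deliver 2→0:  <0:foll b5 ->
3. deliver 0→2:  <2:lead b5 ->
4. deliver 2→1:  <1:foll b5 ->
5. deliver 1→2:  nop
6. propose(2,'r'):  nop
7. deliver 2→0:  <0:foll b5 r>
8. deliver 0→2:  <2:lead b5 r>
9. timeout(1):  <1:cand b7 ->
10. deliver 1→2:  <2:foll b7 r>
11. deliver 2→1:  nop
12. propose(1,'p'):  nop
13. deliver 1→2:  nop
14. deliver 2→1:  <1:lead b7 ->
15. deliver 1→0:  <0:foll b7 r>
16. deliver 0→1:  nop
17. deliver 1→2:  nop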